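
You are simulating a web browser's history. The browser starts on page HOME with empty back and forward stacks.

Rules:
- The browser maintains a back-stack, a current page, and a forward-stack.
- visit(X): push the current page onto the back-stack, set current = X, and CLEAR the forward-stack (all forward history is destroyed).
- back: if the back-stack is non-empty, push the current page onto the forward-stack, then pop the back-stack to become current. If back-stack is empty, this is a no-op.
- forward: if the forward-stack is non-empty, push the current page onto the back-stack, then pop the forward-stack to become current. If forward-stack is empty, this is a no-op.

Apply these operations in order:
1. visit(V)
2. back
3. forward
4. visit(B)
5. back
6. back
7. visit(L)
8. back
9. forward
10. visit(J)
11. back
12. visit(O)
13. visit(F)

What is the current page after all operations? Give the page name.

Answer: F

Derivation:
After 1 (visit(V)): cur=V back=1 fwd=0
After 2 (back): cur=HOME back=0 fwd=1
After 3 (forward): cur=V back=1 fwd=0
After 4 (visit(B)): cur=B back=2 fwd=0
After 5 (back): cur=V back=1 fwd=1
After 6 (back): cur=HOME back=0 fwd=2
After 7 (visit(L)): cur=L back=1 fwd=0
After 8 (back): cur=HOME back=0 fwd=1
After 9 (forward): cur=L back=1 fwd=0
After 10 (visit(J)): cur=J back=2 fwd=0
After 11 (back): cur=L back=1 fwd=1
After 12 (visit(O)): cur=O back=2 fwd=0
After 13 (visit(F)): cur=F back=3 fwd=0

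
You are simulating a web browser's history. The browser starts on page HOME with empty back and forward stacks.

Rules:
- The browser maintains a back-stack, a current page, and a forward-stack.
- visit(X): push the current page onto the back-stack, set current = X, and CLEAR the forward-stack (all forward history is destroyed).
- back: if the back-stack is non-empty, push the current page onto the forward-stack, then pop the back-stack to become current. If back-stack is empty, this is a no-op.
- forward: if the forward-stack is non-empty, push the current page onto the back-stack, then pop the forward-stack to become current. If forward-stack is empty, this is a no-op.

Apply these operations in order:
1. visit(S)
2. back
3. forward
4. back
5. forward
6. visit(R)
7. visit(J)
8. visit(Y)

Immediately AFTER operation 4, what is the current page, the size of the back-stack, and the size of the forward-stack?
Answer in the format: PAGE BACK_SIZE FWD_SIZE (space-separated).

After 1 (visit(S)): cur=S back=1 fwd=0
After 2 (back): cur=HOME back=0 fwd=1
After 3 (forward): cur=S back=1 fwd=0
After 4 (back): cur=HOME back=0 fwd=1

HOME 0 1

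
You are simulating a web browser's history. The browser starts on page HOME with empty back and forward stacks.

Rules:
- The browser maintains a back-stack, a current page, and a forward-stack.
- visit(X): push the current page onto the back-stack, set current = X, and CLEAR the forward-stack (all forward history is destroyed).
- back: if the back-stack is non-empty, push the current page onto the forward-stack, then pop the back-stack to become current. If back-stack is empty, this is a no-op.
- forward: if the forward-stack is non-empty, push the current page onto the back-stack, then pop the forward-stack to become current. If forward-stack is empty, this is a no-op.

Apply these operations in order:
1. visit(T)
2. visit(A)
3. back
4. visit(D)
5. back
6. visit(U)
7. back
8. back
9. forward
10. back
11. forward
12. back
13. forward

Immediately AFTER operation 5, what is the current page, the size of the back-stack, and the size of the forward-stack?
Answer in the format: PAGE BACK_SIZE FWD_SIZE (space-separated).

After 1 (visit(T)): cur=T back=1 fwd=0
After 2 (visit(A)): cur=A back=2 fwd=0
After 3 (back): cur=T back=1 fwd=1
After 4 (visit(D)): cur=D back=2 fwd=0
After 5 (back): cur=T back=1 fwd=1

T 1 1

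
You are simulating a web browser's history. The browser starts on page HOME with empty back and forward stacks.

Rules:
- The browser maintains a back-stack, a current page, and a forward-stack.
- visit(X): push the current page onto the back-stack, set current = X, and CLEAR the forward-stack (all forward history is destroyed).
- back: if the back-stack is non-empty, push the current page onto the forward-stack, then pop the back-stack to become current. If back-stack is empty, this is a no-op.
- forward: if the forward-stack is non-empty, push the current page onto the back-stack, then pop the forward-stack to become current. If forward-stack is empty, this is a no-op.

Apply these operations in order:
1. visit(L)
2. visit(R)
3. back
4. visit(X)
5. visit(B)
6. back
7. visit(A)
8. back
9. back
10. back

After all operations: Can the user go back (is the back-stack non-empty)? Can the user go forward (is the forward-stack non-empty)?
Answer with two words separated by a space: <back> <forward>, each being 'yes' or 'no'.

After 1 (visit(L)): cur=L back=1 fwd=0
After 2 (visit(R)): cur=R back=2 fwd=0
After 3 (back): cur=L back=1 fwd=1
After 4 (visit(X)): cur=X back=2 fwd=0
After 5 (visit(B)): cur=B back=3 fwd=0
After 6 (back): cur=X back=2 fwd=1
After 7 (visit(A)): cur=A back=3 fwd=0
After 8 (back): cur=X back=2 fwd=1
After 9 (back): cur=L back=1 fwd=2
After 10 (back): cur=HOME back=0 fwd=3

Answer: no yes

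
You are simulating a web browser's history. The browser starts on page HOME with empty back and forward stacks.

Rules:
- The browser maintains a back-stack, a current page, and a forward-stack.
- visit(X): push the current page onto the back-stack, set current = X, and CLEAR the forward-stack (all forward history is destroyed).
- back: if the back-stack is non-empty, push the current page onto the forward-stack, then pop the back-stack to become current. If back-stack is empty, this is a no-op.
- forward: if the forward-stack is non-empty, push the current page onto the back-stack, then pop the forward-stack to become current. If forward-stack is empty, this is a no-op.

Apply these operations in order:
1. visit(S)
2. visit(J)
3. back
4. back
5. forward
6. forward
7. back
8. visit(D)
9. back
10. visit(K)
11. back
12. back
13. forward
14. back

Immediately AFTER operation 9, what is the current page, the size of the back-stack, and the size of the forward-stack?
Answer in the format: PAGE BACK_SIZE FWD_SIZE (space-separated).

After 1 (visit(S)): cur=S back=1 fwd=0
After 2 (visit(J)): cur=J back=2 fwd=0
After 3 (back): cur=S back=1 fwd=1
After 4 (back): cur=HOME back=0 fwd=2
After 5 (forward): cur=S back=1 fwd=1
After 6 (forward): cur=J back=2 fwd=0
After 7 (back): cur=S back=1 fwd=1
After 8 (visit(D)): cur=D back=2 fwd=0
After 9 (back): cur=S back=1 fwd=1

S 1 1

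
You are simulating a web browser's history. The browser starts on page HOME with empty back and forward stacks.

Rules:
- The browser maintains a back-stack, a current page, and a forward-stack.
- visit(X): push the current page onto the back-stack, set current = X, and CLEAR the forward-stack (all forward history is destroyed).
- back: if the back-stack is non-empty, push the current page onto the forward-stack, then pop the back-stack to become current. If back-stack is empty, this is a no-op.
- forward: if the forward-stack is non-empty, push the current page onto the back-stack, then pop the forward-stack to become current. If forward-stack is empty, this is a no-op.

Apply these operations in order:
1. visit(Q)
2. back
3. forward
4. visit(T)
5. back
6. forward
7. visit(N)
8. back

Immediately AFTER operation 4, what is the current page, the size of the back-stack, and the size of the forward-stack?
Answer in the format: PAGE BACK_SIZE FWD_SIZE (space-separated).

After 1 (visit(Q)): cur=Q back=1 fwd=0
After 2 (back): cur=HOME back=0 fwd=1
After 3 (forward): cur=Q back=1 fwd=0
After 4 (visit(T)): cur=T back=2 fwd=0

T 2 0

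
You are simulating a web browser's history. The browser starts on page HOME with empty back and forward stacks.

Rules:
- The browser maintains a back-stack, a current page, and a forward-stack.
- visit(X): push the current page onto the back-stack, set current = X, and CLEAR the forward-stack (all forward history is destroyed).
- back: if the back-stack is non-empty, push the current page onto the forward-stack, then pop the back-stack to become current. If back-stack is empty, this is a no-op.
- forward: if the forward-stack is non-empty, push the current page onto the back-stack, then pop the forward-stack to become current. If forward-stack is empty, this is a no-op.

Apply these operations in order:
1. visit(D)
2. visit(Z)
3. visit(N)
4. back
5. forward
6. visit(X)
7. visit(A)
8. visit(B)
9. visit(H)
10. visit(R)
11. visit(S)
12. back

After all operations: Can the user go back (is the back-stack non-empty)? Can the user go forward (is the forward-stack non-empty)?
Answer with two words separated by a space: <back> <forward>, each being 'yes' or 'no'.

Answer: yes yes

Derivation:
After 1 (visit(D)): cur=D back=1 fwd=0
After 2 (visit(Z)): cur=Z back=2 fwd=0
After 3 (visit(N)): cur=N back=3 fwd=0
After 4 (back): cur=Z back=2 fwd=1
After 5 (forward): cur=N back=3 fwd=0
After 6 (visit(X)): cur=X back=4 fwd=0
After 7 (visit(A)): cur=A back=5 fwd=0
After 8 (visit(B)): cur=B back=6 fwd=0
After 9 (visit(H)): cur=H back=7 fwd=0
After 10 (visit(R)): cur=R back=8 fwd=0
After 11 (visit(S)): cur=S back=9 fwd=0
After 12 (back): cur=R back=8 fwd=1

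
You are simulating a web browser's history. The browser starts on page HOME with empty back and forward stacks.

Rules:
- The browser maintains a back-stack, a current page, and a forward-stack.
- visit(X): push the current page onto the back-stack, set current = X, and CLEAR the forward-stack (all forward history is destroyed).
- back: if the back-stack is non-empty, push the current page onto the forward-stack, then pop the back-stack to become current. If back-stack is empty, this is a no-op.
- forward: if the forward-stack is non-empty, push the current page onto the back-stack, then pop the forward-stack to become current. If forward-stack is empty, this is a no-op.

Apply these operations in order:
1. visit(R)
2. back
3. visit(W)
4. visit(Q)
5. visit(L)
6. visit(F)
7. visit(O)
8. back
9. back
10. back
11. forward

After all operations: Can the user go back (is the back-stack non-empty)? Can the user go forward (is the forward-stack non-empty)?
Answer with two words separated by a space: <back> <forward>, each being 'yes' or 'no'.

Answer: yes yes

Derivation:
After 1 (visit(R)): cur=R back=1 fwd=0
After 2 (back): cur=HOME back=0 fwd=1
After 3 (visit(W)): cur=W back=1 fwd=0
After 4 (visit(Q)): cur=Q back=2 fwd=0
After 5 (visit(L)): cur=L back=3 fwd=0
After 6 (visit(F)): cur=F back=4 fwd=0
After 7 (visit(O)): cur=O back=5 fwd=0
After 8 (back): cur=F back=4 fwd=1
After 9 (back): cur=L back=3 fwd=2
After 10 (back): cur=Q back=2 fwd=3
After 11 (forward): cur=L back=3 fwd=2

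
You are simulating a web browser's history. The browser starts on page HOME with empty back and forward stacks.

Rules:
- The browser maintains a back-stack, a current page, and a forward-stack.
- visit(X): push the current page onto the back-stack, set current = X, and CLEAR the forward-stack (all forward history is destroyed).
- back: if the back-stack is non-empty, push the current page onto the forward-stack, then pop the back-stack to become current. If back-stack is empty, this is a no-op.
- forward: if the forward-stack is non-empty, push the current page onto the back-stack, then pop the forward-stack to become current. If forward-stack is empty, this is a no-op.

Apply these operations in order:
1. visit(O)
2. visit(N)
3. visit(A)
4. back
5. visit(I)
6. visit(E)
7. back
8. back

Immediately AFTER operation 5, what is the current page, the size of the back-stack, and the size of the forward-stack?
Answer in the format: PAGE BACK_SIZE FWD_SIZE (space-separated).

After 1 (visit(O)): cur=O back=1 fwd=0
After 2 (visit(N)): cur=N back=2 fwd=0
After 3 (visit(A)): cur=A back=3 fwd=0
After 4 (back): cur=N back=2 fwd=1
After 5 (visit(I)): cur=I back=3 fwd=0

I 3 0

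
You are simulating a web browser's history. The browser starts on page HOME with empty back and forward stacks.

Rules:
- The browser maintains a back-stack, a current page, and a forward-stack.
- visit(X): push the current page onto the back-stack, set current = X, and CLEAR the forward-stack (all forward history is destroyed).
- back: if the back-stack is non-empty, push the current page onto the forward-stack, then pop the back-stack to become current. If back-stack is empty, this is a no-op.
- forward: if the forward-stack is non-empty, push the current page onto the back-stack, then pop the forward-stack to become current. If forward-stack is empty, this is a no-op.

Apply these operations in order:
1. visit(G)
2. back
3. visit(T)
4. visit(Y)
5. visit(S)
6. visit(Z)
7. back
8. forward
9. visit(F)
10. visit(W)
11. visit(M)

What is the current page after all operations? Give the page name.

After 1 (visit(G)): cur=G back=1 fwd=0
After 2 (back): cur=HOME back=0 fwd=1
After 3 (visit(T)): cur=T back=1 fwd=0
After 4 (visit(Y)): cur=Y back=2 fwd=0
After 5 (visit(S)): cur=S back=3 fwd=0
After 6 (visit(Z)): cur=Z back=4 fwd=0
After 7 (back): cur=S back=3 fwd=1
After 8 (forward): cur=Z back=4 fwd=0
After 9 (visit(F)): cur=F back=5 fwd=0
After 10 (visit(W)): cur=W back=6 fwd=0
After 11 (visit(M)): cur=M back=7 fwd=0

Answer: M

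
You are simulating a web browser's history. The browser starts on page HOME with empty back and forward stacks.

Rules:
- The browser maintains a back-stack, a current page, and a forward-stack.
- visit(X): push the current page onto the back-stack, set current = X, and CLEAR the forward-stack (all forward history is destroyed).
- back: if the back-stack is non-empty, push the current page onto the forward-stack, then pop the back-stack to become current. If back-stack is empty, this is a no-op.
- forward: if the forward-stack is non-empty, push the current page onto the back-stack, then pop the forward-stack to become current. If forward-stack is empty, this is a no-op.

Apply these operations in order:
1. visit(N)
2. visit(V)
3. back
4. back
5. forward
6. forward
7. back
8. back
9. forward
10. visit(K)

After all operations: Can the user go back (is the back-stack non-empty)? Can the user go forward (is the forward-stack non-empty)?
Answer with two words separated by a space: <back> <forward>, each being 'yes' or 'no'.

After 1 (visit(N)): cur=N back=1 fwd=0
After 2 (visit(V)): cur=V back=2 fwd=0
After 3 (back): cur=N back=1 fwd=1
After 4 (back): cur=HOME back=0 fwd=2
After 5 (forward): cur=N back=1 fwd=1
After 6 (forward): cur=V back=2 fwd=0
After 7 (back): cur=N back=1 fwd=1
After 8 (back): cur=HOME back=0 fwd=2
After 9 (forward): cur=N back=1 fwd=1
After 10 (visit(K)): cur=K back=2 fwd=0

Answer: yes no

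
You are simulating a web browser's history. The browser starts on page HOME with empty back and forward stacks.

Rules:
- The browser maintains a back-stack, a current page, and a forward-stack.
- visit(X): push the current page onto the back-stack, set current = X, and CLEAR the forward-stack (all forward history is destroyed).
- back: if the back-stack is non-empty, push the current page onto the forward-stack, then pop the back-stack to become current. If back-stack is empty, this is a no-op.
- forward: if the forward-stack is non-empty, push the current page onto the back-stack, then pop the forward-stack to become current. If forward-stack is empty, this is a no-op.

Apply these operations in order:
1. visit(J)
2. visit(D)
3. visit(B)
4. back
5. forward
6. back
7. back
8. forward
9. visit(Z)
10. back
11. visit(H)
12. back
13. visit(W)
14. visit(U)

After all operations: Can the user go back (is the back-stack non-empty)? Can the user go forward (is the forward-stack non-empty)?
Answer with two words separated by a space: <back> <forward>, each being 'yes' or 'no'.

After 1 (visit(J)): cur=J back=1 fwd=0
After 2 (visit(D)): cur=D back=2 fwd=0
After 3 (visit(B)): cur=B back=3 fwd=0
After 4 (back): cur=D back=2 fwd=1
After 5 (forward): cur=B back=3 fwd=0
After 6 (back): cur=D back=2 fwd=1
After 7 (back): cur=J back=1 fwd=2
After 8 (forward): cur=D back=2 fwd=1
After 9 (visit(Z)): cur=Z back=3 fwd=0
After 10 (back): cur=D back=2 fwd=1
After 11 (visit(H)): cur=H back=3 fwd=0
After 12 (back): cur=D back=2 fwd=1
After 13 (visit(W)): cur=W back=3 fwd=0
After 14 (visit(U)): cur=U back=4 fwd=0

Answer: yes no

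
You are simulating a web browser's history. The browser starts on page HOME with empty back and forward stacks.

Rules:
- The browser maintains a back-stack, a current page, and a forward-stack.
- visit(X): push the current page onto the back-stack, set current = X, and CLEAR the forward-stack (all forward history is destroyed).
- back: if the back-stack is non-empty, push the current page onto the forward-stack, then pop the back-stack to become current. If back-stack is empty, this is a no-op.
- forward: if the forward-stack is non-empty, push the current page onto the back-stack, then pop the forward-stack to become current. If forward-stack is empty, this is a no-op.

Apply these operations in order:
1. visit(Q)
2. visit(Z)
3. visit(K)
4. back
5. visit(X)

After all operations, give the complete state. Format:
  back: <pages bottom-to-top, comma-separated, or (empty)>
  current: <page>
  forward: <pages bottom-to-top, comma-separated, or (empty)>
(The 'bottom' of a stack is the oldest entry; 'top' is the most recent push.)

After 1 (visit(Q)): cur=Q back=1 fwd=0
After 2 (visit(Z)): cur=Z back=2 fwd=0
After 3 (visit(K)): cur=K back=3 fwd=0
After 4 (back): cur=Z back=2 fwd=1
After 5 (visit(X)): cur=X back=3 fwd=0

Answer: back: HOME,Q,Z
current: X
forward: (empty)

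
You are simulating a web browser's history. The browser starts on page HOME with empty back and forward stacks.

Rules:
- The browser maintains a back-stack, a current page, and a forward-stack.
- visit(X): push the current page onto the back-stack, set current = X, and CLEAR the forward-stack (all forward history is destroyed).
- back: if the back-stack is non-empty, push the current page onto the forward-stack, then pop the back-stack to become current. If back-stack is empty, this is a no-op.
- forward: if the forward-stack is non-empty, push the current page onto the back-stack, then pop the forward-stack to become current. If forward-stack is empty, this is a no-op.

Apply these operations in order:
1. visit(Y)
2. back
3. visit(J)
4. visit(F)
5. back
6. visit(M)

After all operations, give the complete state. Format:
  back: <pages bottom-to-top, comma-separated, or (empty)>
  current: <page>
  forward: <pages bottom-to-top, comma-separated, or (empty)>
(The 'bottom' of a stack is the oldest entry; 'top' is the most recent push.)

After 1 (visit(Y)): cur=Y back=1 fwd=0
After 2 (back): cur=HOME back=0 fwd=1
After 3 (visit(J)): cur=J back=1 fwd=0
After 4 (visit(F)): cur=F back=2 fwd=0
After 5 (back): cur=J back=1 fwd=1
After 6 (visit(M)): cur=M back=2 fwd=0

Answer: back: HOME,J
current: M
forward: (empty)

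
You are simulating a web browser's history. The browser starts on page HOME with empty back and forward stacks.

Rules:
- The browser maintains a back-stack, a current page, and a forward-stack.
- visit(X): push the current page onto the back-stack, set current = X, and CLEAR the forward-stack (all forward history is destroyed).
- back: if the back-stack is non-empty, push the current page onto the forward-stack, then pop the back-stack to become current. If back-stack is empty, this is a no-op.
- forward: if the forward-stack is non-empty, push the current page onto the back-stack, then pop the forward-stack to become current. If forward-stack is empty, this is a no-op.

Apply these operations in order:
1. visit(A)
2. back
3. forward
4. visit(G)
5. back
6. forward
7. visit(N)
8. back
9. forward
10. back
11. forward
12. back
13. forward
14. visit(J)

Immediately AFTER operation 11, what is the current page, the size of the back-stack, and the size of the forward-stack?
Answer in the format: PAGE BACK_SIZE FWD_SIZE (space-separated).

After 1 (visit(A)): cur=A back=1 fwd=0
After 2 (back): cur=HOME back=0 fwd=1
After 3 (forward): cur=A back=1 fwd=0
After 4 (visit(G)): cur=G back=2 fwd=0
After 5 (back): cur=A back=1 fwd=1
After 6 (forward): cur=G back=2 fwd=0
After 7 (visit(N)): cur=N back=3 fwd=0
After 8 (back): cur=G back=2 fwd=1
After 9 (forward): cur=N back=3 fwd=0
After 10 (back): cur=G back=2 fwd=1
After 11 (forward): cur=N back=3 fwd=0

N 3 0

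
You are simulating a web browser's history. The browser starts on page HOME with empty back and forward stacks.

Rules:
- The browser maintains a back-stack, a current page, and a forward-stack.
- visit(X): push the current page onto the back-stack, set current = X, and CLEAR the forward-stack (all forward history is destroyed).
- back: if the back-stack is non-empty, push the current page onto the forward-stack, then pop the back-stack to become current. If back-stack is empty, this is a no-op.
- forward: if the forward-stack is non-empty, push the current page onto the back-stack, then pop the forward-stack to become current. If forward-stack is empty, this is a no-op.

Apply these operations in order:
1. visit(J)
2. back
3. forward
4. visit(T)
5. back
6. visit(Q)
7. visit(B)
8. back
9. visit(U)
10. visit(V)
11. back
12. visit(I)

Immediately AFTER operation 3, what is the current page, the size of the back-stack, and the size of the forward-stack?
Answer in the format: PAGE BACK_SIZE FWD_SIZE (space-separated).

After 1 (visit(J)): cur=J back=1 fwd=0
After 2 (back): cur=HOME back=0 fwd=1
After 3 (forward): cur=J back=1 fwd=0

J 1 0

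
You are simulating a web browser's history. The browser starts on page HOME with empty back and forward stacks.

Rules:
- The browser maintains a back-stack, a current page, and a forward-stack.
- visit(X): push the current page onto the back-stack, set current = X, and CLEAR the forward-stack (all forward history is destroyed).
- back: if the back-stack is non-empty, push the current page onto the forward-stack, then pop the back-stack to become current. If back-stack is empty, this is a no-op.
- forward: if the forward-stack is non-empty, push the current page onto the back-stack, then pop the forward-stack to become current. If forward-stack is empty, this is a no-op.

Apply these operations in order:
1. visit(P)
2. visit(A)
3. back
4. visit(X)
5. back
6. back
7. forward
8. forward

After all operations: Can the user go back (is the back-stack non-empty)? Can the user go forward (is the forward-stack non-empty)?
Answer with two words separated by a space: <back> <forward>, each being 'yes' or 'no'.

Answer: yes no

Derivation:
After 1 (visit(P)): cur=P back=1 fwd=0
After 2 (visit(A)): cur=A back=2 fwd=0
After 3 (back): cur=P back=1 fwd=1
After 4 (visit(X)): cur=X back=2 fwd=0
After 5 (back): cur=P back=1 fwd=1
After 6 (back): cur=HOME back=0 fwd=2
After 7 (forward): cur=P back=1 fwd=1
After 8 (forward): cur=X back=2 fwd=0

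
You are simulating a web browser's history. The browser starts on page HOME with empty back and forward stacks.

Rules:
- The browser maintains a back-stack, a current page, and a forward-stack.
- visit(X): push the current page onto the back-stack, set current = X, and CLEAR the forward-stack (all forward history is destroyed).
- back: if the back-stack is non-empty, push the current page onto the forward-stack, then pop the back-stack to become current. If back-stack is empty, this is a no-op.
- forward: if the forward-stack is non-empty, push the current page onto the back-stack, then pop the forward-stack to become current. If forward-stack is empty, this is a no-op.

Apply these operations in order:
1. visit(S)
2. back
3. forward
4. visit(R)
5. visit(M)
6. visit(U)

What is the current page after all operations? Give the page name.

Answer: U

Derivation:
After 1 (visit(S)): cur=S back=1 fwd=0
After 2 (back): cur=HOME back=0 fwd=1
After 3 (forward): cur=S back=1 fwd=0
After 4 (visit(R)): cur=R back=2 fwd=0
After 5 (visit(M)): cur=M back=3 fwd=0
After 6 (visit(U)): cur=U back=4 fwd=0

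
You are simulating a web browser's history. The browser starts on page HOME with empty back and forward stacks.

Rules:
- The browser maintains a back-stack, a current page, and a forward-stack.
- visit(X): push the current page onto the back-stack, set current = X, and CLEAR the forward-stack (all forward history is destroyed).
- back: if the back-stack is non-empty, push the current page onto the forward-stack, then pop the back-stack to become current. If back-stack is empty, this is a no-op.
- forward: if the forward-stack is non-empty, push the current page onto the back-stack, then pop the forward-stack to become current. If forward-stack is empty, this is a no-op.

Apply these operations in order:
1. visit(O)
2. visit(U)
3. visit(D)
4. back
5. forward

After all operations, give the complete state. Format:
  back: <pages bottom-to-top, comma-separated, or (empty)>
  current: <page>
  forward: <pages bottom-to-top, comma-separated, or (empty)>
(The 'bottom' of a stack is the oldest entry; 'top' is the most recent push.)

Answer: back: HOME,O,U
current: D
forward: (empty)

Derivation:
After 1 (visit(O)): cur=O back=1 fwd=0
After 2 (visit(U)): cur=U back=2 fwd=0
After 3 (visit(D)): cur=D back=3 fwd=0
After 4 (back): cur=U back=2 fwd=1
After 5 (forward): cur=D back=3 fwd=0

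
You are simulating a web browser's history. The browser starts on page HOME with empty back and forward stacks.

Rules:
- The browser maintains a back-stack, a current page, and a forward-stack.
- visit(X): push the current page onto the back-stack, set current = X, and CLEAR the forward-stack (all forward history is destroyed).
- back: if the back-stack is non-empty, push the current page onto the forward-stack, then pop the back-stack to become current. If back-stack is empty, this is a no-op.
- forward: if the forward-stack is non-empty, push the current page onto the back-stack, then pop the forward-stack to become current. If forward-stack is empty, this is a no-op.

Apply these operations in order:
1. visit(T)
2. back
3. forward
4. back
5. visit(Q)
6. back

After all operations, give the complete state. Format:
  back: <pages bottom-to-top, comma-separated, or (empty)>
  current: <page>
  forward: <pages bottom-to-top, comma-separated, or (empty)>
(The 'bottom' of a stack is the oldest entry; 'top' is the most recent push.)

After 1 (visit(T)): cur=T back=1 fwd=0
After 2 (back): cur=HOME back=0 fwd=1
After 3 (forward): cur=T back=1 fwd=0
After 4 (back): cur=HOME back=0 fwd=1
After 5 (visit(Q)): cur=Q back=1 fwd=0
After 6 (back): cur=HOME back=0 fwd=1

Answer: back: (empty)
current: HOME
forward: Q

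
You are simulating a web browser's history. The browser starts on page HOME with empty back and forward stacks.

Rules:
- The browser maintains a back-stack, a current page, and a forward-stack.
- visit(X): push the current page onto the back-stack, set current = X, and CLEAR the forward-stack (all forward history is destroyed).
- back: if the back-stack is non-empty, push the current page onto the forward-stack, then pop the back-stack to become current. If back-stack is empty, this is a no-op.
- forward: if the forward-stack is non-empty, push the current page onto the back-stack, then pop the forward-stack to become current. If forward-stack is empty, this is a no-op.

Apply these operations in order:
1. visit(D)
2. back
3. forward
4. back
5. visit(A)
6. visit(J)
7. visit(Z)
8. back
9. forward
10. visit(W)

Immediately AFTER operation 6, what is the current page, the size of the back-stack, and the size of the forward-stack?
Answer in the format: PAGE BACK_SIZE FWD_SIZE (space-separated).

After 1 (visit(D)): cur=D back=1 fwd=0
After 2 (back): cur=HOME back=0 fwd=1
After 3 (forward): cur=D back=1 fwd=0
After 4 (back): cur=HOME back=0 fwd=1
After 5 (visit(A)): cur=A back=1 fwd=0
After 6 (visit(J)): cur=J back=2 fwd=0

J 2 0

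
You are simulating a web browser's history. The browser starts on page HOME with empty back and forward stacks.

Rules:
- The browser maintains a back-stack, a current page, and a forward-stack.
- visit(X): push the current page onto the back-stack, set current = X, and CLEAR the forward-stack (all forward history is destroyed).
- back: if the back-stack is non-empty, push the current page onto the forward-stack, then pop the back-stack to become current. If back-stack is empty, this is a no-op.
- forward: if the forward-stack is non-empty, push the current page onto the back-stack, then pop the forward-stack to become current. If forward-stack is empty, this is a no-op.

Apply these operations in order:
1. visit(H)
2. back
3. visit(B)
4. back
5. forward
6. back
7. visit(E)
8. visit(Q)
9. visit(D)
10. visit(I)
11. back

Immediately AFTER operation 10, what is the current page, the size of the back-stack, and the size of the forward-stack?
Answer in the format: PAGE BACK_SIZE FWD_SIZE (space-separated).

After 1 (visit(H)): cur=H back=1 fwd=0
After 2 (back): cur=HOME back=0 fwd=1
After 3 (visit(B)): cur=B back=1 fwd=0
After 4 (back): cur=HOME back=0 fwd=1
After 5 (forward): cur=B back=1 fwd=0
After 6 (back): cur=HOME back=0 fwd=1
After 7 (visit(E)): cur=E back=1 fwd=0
After 8 (visit(Q)): cur=Q back=2 fwd=0
After 9 (visit(D)): cur=D back=3 fwd=0
After 10 (visit(I)): cur=I back=4 fwd=0

I 4 0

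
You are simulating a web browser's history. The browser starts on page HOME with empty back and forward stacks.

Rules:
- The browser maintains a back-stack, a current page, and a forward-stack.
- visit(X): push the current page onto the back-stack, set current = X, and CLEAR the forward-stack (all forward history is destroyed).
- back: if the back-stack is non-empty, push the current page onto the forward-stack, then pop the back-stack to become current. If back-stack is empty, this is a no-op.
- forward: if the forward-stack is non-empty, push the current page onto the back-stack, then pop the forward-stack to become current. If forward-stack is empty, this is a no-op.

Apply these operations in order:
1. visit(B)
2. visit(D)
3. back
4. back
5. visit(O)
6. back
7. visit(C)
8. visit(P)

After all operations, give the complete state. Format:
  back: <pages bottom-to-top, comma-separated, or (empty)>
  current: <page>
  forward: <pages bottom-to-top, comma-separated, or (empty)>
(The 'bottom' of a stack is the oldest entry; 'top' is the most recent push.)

Answer: back: HOME,C
current: P
forward: (empty)

Derivation:
After 1 (visit(B)): cur=B back=1 fwd=0
After 2 (visit(D)): cur=D back=2 fwd=0
After 3 (back): cur=B back=1 fwd=1
After 4 (back): cur=HOME back=0 fwd=2
After 5 (visit(O)): cur=O back=1 fwd=0
After 6 (back): cur=HOME back=0 fwd=1
After 7 (visit(C)): cur=C back=1 fwd=0
After 8 (visit(P)): cur=P back=2 fwd=0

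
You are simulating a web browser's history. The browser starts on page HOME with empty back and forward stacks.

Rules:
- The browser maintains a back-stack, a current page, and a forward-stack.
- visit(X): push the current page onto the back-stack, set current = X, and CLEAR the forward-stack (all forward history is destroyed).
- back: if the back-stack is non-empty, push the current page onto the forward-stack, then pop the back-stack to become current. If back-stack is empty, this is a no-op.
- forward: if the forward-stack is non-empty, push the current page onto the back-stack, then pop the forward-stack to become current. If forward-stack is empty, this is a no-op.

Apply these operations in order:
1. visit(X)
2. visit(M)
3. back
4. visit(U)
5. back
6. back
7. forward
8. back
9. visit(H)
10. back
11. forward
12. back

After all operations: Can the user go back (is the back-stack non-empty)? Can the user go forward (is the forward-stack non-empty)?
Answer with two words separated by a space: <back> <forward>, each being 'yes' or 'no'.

After 1 (visit(X)): cur=X back=1 fwd=0
After 2 (visit(M)): cur=M back=2 fwd=0
After 3 (back): cur=X back=1 fwd=1
After 4 (visit(U)): cur=U back=2 fwd=0
After 5 (back): cur=X back=1 fwd=1
After 6 (back): cur=HOME back=0 fwd=2
After 7 (forward): cur=X back=1 fwd=1
After 8 (back): cur=HOME back=0 fwd=2
After 9 (visit(H)): cur=H back=1 fwd=0
After 10 (back): cur=HOME back=0 fwd=1
After 11 (forward): cur=H back=1 fwd=0
After 12 (back): cur=HOME back=0 fwd=1

Answer: no yes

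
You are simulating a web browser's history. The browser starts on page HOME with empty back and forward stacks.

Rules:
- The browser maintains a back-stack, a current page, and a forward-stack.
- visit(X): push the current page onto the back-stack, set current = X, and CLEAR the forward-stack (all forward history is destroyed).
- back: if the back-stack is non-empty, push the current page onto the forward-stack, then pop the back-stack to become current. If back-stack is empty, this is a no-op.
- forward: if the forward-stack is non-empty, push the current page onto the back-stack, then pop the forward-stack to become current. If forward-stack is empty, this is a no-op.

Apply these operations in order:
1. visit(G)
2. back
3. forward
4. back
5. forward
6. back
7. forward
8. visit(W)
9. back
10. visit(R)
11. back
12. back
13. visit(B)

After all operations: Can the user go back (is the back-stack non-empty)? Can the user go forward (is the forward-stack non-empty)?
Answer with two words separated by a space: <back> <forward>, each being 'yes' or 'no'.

After 1 (visit(G)): cur=G back=1 fwd=0
After 2 (back): cur=HOME back=0 fwd=1
After 3 (forward): cur=G back=1 fwd=0
After 4 (back): cur=HOME back=0 fwd=1
After 5 (forward): cur=G back=1 fwd=0
After 6 (back): cur=HOME back=0 fwd=1
After 7 (forward): cur=G back=1 fwd=0
After 8 (visit(W)): cur=W back=2 fwd=0
After 9 (back): cur=G back=1 fwd=1
After 10 (visit(R)): cur=R back=2 fwd=0
After 11 (back): cur=G back=1 fwd=1
After 12 (back): cur=HOME back=0 fwd=2
After 13 (visit(B)): cur=B back=1 fwd=0

Answer: yes no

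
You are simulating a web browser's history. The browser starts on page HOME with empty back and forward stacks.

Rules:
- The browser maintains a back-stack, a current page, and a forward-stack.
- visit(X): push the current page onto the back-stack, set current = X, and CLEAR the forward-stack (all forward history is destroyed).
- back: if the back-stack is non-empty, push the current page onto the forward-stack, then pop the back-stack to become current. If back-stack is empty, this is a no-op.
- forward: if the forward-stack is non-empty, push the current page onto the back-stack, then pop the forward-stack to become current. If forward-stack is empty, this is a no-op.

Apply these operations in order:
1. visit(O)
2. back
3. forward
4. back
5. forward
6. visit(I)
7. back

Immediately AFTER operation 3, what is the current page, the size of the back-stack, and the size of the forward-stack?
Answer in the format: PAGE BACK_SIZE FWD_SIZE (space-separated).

After 1 (visit(O)): cur=O back=1 fwd=0
After 2 (back): cur=HOME back=0 fwd=1
After 3 (forward): cur=O back=1 fwd=0

O 1 0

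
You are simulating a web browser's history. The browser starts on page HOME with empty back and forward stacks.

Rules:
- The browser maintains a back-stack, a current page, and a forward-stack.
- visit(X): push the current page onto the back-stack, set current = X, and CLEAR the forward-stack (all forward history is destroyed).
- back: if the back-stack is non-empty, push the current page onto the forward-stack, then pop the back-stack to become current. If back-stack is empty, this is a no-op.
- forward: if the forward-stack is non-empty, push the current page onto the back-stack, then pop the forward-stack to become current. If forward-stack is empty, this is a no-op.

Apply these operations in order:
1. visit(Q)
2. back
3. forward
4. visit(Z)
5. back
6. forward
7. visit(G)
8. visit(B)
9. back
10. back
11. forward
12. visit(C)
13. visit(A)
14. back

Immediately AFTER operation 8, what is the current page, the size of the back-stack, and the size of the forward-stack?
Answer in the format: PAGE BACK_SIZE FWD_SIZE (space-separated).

After 1 (visit(Q)): cur=Q back=1 fwd=0
After 2 (back): cur=HOME back=0 fwd=1
After 3 (forward): cur=Q back=1 fwd=0
After 4 (visit(Z)): cur=Z back=2 fwd=0
After 5 (back): cur=Q back=1 fwd=1
After 6 (forward): cur=Z back=2 fwd=0
After 7 (visit(G)): cur=G back=3 fwd=0
After 8 (visit(B)): cur=B back=4 fwd=0

B 4 0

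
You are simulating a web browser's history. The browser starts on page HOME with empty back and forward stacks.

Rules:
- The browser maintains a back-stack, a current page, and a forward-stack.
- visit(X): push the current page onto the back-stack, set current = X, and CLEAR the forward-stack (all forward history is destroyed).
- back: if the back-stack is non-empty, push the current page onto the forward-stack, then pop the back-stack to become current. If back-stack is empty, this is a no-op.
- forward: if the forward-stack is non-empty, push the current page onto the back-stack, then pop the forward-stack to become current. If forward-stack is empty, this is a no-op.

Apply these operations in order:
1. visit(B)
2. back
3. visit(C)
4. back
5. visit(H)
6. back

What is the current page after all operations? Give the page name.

After 1 (visit(B)): cur=B back=1 fwd=0
After 2 (back): cur=HOME back=0 fwd=1
After 3 (visit(C)): cur=C back=1 fwd=0
After 4 (back): cur=HOME back=0 fwd=1
After 5 (visit(H)): cur=H back=1 fwd=0
After 6 (back): cur=HOME back=0 fwd=1

Answer: HOME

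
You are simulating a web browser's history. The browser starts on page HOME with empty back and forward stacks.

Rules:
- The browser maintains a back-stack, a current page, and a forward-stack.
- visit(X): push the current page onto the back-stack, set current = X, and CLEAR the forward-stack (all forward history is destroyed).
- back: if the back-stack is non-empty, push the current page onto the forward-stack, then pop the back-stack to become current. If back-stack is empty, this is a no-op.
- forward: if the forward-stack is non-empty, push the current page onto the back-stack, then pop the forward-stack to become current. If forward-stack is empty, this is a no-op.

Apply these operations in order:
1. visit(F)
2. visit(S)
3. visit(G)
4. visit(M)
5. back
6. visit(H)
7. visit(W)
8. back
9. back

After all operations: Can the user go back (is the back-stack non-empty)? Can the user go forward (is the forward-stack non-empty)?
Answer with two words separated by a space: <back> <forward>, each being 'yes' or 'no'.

Answer: yes yes

Derivation:
After 1 (visit(F)): cur=F back=1 fwd=0
After 2 (visit(S)): cur=S back=2 fwd=0
After 3 (visit(G)): cur=G back=3 fwd=0
After 4 (visit(M)): cur=M back=4 fwd=0
After 5 (back): cur=G back=3 fwd=1
After 6 (visit(H)): cur=H back=4 fwd=0
After 7 (visit(W)): cur=W back=5 fwd=0
After 8 (back): cur=H back=4 fwd=1
After 9 (back): cur=G back=3 fwd=2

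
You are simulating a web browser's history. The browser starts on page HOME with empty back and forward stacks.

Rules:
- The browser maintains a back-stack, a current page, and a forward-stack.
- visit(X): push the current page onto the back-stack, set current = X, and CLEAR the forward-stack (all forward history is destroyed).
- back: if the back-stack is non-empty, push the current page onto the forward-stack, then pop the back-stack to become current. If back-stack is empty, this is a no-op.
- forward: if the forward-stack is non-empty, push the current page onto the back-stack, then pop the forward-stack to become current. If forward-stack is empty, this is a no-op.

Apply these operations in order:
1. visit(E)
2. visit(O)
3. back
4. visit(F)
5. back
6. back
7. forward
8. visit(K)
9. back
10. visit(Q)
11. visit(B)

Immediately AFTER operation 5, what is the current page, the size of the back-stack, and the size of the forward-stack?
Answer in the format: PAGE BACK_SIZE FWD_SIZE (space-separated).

After 1 (visit(E)): cur=E back=1 fwd=0
After 2 (visit(O)): cur=O back=2 fwd=0
After 3 (back): cur=E back=1 fwd=1
After 4 (visit(F)): cur=F back=2 fwd=0
After 5 (back): cur=E back=1 fwd=1

E 1 1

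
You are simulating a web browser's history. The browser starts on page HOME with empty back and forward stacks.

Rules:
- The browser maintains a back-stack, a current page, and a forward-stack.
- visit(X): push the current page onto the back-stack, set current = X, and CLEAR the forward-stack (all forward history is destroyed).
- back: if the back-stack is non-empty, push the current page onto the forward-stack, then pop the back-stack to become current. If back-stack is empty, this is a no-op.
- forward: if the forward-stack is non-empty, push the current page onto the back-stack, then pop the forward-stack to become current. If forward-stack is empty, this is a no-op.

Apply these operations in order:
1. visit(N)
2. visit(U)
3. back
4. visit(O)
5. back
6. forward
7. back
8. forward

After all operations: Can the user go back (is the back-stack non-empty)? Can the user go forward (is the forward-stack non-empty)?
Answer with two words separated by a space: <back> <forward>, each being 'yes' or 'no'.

Answer: yes no

Derivation:
After 1 (visit(N)): cur=N back=1 fwd=0
After 2 (visit(U)): cur=U back=2 fwd=0
After 3 (back): cur=N back=1 fwd=1
After 4 (visit(O)): cur=O back=2 fwd=0
After 5 (back): cur=N back=1 fwd=1
After 6 (forward): cur=O back=2 fwd=0
After 7 (back): cur=N back=1 fwd=1
After 8 (forward): cur=O back=2 fwd=0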